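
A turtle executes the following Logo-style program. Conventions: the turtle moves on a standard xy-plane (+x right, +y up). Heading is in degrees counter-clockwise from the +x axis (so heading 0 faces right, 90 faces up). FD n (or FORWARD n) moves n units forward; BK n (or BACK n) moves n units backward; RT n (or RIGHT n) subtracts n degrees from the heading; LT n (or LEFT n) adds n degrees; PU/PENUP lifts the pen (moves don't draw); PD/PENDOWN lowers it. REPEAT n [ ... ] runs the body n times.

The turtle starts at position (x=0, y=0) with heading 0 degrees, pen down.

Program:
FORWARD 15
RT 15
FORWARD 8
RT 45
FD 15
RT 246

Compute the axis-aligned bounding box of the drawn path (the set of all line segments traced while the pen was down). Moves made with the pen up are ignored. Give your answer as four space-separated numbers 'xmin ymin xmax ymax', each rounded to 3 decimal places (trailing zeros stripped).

Executing turtle program step by step:
Start: pos=(0,0), heading=0, pen down
FD 15: (0,0) -> (15,0) [heading=0, draw]
RT 15: heading 0 -> 345
FD 8: (15,0) -> (22.727,-2.071) [heading=345, draw]
RT 45: heading 345 -> 300
FD 15: (22.727,-2.071) -> (30.227,-15.061) [heading=300, draw]
RT 246: heading 300 -> 54
Final: pos=(30.227,-15.061), heading=54, 3 segment(s) drawn

Segment endpoints: x in {0, 15, 22.727, 30.227}, y in {-15.061, -2.071, 0}
xmin=0, ymin=-15.061, xmax=30.227, ymax=0

Answer: 0 -15.061 30.227 0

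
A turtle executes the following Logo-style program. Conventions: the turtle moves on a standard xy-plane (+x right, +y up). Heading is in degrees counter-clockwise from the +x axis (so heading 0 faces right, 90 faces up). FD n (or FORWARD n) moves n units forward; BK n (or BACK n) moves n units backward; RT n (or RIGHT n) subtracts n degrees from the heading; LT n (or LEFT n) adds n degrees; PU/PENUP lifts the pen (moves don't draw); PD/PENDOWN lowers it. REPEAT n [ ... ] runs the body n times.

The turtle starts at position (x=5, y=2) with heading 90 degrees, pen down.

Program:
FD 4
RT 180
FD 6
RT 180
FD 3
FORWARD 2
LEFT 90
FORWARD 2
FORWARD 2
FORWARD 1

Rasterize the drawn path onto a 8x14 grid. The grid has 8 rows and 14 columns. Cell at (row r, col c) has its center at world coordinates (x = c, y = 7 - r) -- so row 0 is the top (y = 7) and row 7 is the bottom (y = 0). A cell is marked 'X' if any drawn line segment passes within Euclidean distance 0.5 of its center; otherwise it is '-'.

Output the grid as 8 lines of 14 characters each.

Answer: --------------
-----X--------
XXXXXX--------
-----X--------
-----X--------
-----X--------
-----X--------
-----X--------

Derivation:
Segment 0: (5,2) -> (5,6)
Segment 1: (5,6) -> (5,0)
Segment 2: (5,0) -> (5,3)
Segment 3: (5,3) -> (5,5)
Segment 4: (5,5) -> (3,5)
Segment 5: (3,5) -> (1,5)
Segment 6: (1,5) -> (-0,5)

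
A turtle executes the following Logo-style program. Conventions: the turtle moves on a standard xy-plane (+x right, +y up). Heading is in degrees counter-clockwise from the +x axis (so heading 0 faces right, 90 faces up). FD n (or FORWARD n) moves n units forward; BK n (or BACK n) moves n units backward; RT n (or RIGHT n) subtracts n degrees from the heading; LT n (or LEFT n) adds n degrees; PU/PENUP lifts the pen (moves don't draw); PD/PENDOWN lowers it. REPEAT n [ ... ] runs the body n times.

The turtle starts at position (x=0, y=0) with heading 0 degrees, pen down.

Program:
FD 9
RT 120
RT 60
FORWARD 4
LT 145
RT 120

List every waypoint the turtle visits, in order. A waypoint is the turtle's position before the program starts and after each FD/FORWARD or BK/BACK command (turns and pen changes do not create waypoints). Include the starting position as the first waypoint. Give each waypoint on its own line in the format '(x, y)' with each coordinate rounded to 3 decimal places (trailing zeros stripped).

Answer: (0, 0)
(9, 0)
(5, 0)

Derivation:
Executing turtle program step by step:
Start: pos=(0,0), heading=0, pen down
FD 9: (0,0) -> (9,0) [heading=0, draw]
RT 120: heading 0 -> 240
RT 60: heading 240 -> 180
FD 4: (9,0) -> (5,0) [heading=180, draw]
LT 145: heading 180 -> 325
RT 120: heading 325 -> 205
Final: pos=(5,0), heading=205, 2 segment(s) drawn
Waypoints (3 total):
(0, 0)
(9, 0)
(5, 0)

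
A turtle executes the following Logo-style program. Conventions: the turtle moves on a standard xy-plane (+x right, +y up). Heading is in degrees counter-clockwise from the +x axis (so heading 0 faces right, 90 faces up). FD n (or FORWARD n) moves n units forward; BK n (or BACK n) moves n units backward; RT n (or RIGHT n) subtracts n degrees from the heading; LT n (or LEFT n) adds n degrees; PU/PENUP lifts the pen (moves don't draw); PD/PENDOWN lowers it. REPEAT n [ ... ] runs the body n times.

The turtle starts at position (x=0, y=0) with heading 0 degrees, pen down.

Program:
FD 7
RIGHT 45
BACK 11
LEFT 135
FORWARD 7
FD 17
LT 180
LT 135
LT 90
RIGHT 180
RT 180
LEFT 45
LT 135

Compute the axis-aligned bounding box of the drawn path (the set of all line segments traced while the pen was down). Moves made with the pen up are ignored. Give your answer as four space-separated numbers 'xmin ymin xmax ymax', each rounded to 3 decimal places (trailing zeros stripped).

Executing turtle program step by step:
Start: pos=(0,0), heading=0, pen down
FD 7: (0,0) -> (7,0) [heading=0, draw]
RT 45: heading 0 -> 315
BK 11: (7,0) -> (-0.778,7.778) [heading=315, draw]
LT 135: heading 315 -> 90
FD 7: (-0.778,7.778) -> (-0.778,14.778) [heading=90, draw]
FD 17: (-0.778,14.778) -> (-0.778,31.778) [heading=90, draw]
LT 180: heading 90 -> 270
LT 135: heading 270 -> 45
LT 90: heading 45 -> 135
RT 180: heading 135 -> 315
RT 180: heading 315 -> 135
LT 45: heading 135 -> 180
LT 135: heading 180 -> 315
Final: pos=(-0.778,31.778), heading=315, 4 segment(s) drawn

Segment endpoints: x in {-0.778, -0.778, -0.778, 0, 7}, y in {0, 7.778, 14.778, 31.778}
xmin=-0.778, ymin=0, xmax=7, ymax=31.778

Answer: -0.778 0 7 31.778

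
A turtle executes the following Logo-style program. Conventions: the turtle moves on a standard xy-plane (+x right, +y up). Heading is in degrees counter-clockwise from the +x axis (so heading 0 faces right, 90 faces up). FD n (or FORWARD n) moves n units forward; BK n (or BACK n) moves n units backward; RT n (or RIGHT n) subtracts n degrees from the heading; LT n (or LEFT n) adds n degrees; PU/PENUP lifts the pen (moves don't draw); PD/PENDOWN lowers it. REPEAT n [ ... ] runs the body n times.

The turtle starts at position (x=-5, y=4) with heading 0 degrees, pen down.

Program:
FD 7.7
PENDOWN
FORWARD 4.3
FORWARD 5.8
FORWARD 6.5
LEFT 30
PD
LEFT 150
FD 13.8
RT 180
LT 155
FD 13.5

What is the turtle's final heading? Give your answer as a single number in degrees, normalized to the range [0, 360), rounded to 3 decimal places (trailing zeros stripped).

Executing turtle program step by step:
Start: pos=(-5,4), heading=0, pen down
FD 7.7: (-5,4) -> (2.7,4) [heading=0, draw]
PD: pen down
FD 4.3: (2.7,4) -> (7,4) [heading=0, draw]
FD 5.8: (7,4) -> (12.8,4) [heading=0, draw]
FD 6.5: (12.8,4) -> (19.3,4) [heading=0, draw]
LT 30: heading 0 -> 30
PD: pen down
LT 150: heading 30 -> 180
FD 13.8: (19.3,4) -> (5.5,4) [heading=180, draw]
RT 180: heading 180 -> 0
LT 155: heading 0 -> 155
FD 13.5: (5.5,4) -> (-6.735,9.705) [heading=155, draw]
Final: pos=(-6.735,9.705), heading=155, 6 segment(s) drawn

Answer: 155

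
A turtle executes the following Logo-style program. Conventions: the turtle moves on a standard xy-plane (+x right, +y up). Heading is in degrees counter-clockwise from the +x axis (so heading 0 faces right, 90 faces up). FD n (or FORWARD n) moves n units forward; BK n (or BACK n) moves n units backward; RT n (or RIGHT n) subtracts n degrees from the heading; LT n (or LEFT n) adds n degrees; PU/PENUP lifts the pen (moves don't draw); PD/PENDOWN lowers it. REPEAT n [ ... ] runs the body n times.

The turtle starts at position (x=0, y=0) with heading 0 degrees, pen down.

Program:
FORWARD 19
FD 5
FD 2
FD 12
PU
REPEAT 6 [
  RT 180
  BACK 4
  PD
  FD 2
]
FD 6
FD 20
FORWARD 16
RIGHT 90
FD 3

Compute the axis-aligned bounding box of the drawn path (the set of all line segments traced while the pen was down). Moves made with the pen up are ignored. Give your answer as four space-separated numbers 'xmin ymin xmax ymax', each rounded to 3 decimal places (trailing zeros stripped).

Answer: 0 -3 80 0

Derivation:
Executing turtle program step by step:
Start: pos=(0,0), heading=0, pen down
FD 19: (0,0) -> (19,0) [heading=0, draw]
FD 5: (19,0) -> (24,0) [heading=0, draw]
FD 2: (24,0) -> (26,0) [heading=0, draw]
FD 12: (26,0) -> (38,0) [heading=0, draw]
PU: pen up
REPEAT 6 [
  -- iteration 1/6 --
  RT 180: heading 0 -> 180
  BK 4: (38,0) -> (42,0) [heading=180, move]
  PD: pen down
  FD 2: (42,0) -> (40,0) [heading=180, draw]
  -- iteration 2/6 --
  RT 180: heading 180 -> 0
  BK 4: (40,0) -> (36,0) [heading=0, draw]
  PD: pen down
  FD 2: (36,0) -> (38,0) [heading=0, draw]
  -- iteration 3/6 --
  RT 180: heading 0 -> 180
  BK 4: (38,0) -> (42,0) [heading=180, draw]
  PD: pen down
  FD 2: (42,0) -> (40,0) [heading=180, draw]
  -- iteration 4/6 --
  RT 180: heading 180 -> 0
  BK 4: (40,0) -> (36,0) [heading=0, draw]
  PD: pen down
  FD 2: (36,0) -> (38,0) [heading=0, draw]
  -- iteration 5/6 --
  RT 180: heading 0 -> 180
  BK 4: (38,0) -> (42,0) [heading=180, draw]
  PD: pen down
  FD 2: (42,0) -> (40,0) [heading=180, draw]
  -- iteration 6/6 --
  RT 180: heading 180 -> 0
  BK 4: (40,0) -> (36,0) [heading=0, draw]
  PD: pen down
  FD 2: (36,0) -> (38,0) [heading=0, draw]
]
FD 6: (38,0) -> (44,0) [heading=0, draw]
FD 20: (44,0) -> (64,0) [heading=0, draw]
FD 16: (64,0) -> (80,0) [heading=0, draw]
RT 90: heading 0 -> 270
FD 3: (80,0) -> (80,-3) [heading=270, draw]
Final: pos=(80,-3), heading=270, 19 segment(s) drawn

Segment endpoints: x in {0, 19, 24, 26, 36, 38, 40, 42, 44, 64, 80}, y in {-3, 0, 0, 0, 0, 0, 0, 0, 0, 0, 0, 0, 0, 0, 0, 0, 0}
xmin=0, ymin=-3, xmax=80, ymax=0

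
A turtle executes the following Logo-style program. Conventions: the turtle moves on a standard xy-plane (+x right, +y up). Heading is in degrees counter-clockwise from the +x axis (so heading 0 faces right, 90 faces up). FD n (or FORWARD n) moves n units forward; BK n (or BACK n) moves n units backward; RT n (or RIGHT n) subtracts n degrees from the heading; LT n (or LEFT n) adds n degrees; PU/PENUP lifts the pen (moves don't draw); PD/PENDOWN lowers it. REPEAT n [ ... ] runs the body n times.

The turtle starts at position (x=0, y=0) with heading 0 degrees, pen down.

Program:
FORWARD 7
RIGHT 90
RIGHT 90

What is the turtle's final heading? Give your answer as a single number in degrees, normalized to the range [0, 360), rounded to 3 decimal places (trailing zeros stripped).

Executing turtle program step by step:
Start: pos=(0,0), heading=0, pen down
FD 7: (0,0) -> (7,0) [heading=0, draw]
RT 90: heading 0 -> 270
RT 90: heading 270 -> 180
Final: pos=(7,0), heading=180, 1 segment(s) drawn

Answer: 180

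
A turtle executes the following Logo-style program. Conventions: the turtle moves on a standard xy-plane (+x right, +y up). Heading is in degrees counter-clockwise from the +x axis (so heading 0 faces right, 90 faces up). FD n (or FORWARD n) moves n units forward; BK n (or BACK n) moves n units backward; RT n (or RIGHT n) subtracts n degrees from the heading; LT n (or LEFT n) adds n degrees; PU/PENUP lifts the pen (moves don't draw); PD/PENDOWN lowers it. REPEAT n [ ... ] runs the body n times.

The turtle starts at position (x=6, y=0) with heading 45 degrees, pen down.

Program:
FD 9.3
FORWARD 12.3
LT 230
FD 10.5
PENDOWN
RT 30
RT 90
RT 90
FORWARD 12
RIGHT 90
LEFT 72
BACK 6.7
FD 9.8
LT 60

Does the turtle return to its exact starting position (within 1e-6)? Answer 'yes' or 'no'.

Answer: no

Derivation:
Executing turtle program step by step:
Start: pos=(6,0), heading=45, pen down
FD 9.3: (6,0) -> (12.576,6.576) [heading=45, draw]
FD 12.3: (12.576,6.576) -> (21.274,15.274) [heading=45, draw]
LT 230: heading 45 -> 275
FD 10.5: (21.274,15.274) -> (22.189,4.813) [heading=275, draw]
PD: pen down
RT 30: heading 275 -> 245
RT 90: heading 245 -> 155
RT 90: heading 155 -> 65
FD 12: (22.189,4.813) -> (27.26,15.689) [heading=65, draw]
RT 90: heading 65 -> 335
LT 72: heading 335 -> 47
BK 6.7: (27.26,15.689) -> (22.691,10.789) [heading=47, draw]
FD 9.8: (22.691,10.789) -> (29.374,17.956) [heading=47, draw]
LT 60: heading 47 -> 107
Final: pos=(29.374,17.956), heading=107, 6 segment(s) drawn

Start position: (6, 0)
Final position: (29.374, 17.956)
Distance = 29.475; >= 1e-6 -> NOT closed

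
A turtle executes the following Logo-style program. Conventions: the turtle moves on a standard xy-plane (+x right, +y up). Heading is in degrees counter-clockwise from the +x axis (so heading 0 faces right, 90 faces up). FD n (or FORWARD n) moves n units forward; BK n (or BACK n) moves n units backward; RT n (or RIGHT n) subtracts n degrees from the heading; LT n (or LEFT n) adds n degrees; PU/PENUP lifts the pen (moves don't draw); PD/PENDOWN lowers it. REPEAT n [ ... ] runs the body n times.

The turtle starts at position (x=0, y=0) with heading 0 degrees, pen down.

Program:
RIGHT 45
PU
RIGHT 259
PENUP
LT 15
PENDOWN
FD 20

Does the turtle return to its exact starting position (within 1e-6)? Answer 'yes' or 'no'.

Executing turtle program step by step:
Start: pos=(0,0), heading=0, pen down
RT 45: heading 0 -> 315
PU: pen up
RT 259: heading 315 -> 56
PU: pen up
LT 15: heading 56 -> 71
PD: pen down
FD 20: (0,0) -> (6.511,18.91) [heading=71, draw]
Final: pos=(6.511,18.91), heading=71, 1 segment(s) drawn

Start position: (0, 0)
Final position: (6.511, 18.91)
Distance = 20; >= 1e-6 -> NOT closed

Answer: no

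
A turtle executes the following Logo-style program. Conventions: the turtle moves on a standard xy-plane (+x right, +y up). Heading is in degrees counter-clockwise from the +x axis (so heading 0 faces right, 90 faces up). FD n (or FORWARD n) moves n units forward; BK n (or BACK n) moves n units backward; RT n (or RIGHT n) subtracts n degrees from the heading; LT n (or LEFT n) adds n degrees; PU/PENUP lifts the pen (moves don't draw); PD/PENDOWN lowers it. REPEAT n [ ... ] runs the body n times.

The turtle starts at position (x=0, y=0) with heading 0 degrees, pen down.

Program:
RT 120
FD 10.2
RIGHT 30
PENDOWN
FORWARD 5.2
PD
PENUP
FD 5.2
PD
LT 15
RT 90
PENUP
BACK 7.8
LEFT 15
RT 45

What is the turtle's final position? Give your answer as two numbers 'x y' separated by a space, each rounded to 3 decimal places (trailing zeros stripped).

Answer: -8.591 -19.549

Derivation:
Executing turtle program step by step:
Start: pos=(0,0), heading=0, pen down
RT 120: heading 0 -> 240
FD 10.2: (0,0) -> (-5.1,-8.833) [heading=240, draw]
RT 30: heading 240 -> 210
PD: pen down
FD 5.2: (-5.1,-8.833) -> (-9.603,-11.433) [heading=210, draw]
PD: pen down
PU: pen up
FD 5.2: (-9.603,-11.433) -> (-14.107,-14.033) [heading=210, move]
PD: pen down
LT 15: heading 210 -> 225
RT 90: heading 225 -> 135
PU: pen up
BK 7.8: (-14.107,-14.033) -> (-8.591,-19.549) [heading=135, move]
LT 15: heading 135 -> 150
RT 45: heading 150 -> 105
Final: pos=(-8.591,-19.549), heading=105, 2 segment(s) drawn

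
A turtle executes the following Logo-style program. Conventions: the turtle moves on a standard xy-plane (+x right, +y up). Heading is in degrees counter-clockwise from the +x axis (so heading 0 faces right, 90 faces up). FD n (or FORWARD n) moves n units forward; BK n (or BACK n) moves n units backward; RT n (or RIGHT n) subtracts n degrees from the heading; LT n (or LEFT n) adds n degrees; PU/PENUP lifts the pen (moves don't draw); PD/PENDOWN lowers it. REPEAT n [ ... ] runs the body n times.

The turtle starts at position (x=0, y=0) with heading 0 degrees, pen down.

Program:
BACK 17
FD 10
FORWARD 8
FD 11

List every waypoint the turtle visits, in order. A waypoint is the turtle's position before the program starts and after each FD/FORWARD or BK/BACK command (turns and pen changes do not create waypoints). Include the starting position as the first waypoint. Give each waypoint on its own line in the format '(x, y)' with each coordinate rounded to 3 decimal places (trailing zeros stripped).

Executing turtle program step by step:
Start: pos=(0,0), heading=0, pen down
BK 17: (0,0) -> (-17,0) [heading=0, draw]
FD 10: (-17,0) -> (-7,0) [heading=0, draw]
FD 8: (-7,0) -> (1,0) [heading=0, draw]
FD 11: (1,0) -> (12,0) [heading=0, draw]
Final: pos=(12,0), heading=0, 4 segment(s) drawn
Waypoints (5 total):
(0, 0)
(-17, 0)
(-7, 0)
(1, 0)
(12, 0)

Answer: (0, 0)
(-17, 0)
(-7, 0)
(1, 0)
(12, 0)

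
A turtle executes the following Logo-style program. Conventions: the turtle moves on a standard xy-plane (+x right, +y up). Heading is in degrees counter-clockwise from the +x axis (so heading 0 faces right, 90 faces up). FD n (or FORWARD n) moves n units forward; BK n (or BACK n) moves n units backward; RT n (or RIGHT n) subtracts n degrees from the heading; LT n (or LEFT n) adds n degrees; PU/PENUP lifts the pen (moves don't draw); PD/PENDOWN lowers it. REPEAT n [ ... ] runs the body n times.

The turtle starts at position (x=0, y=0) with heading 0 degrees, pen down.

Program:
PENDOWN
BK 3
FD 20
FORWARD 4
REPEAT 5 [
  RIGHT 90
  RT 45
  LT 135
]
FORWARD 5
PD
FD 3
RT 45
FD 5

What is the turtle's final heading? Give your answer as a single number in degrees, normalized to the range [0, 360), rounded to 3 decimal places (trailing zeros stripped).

Answer: 315

Derivation:
Executing turtle program step by step:
Start: pos=(0,0), heading=0, pen down
PD: pen down
BK 3: (0,0) -> (-3,0) [heading=0, draw]
FD 20: (-3,0) -> (17,0) [heading=0, draw]
FD 4: (17,0) -> (21,0) [heading=0, draw]
REPEAT 5 [
  -- iteration 1/5 --
  RT 90: heading 0 -> 270
  RT 45: heading 270 -> 225
  LT 135: heading 225 -> 0
  -- iteration 2/5 --
  RT 90: heading 0 -> 270
  RT 45: heading 270 -> 225
  LT 135: heading 225 -> 0
  -- iteration 3/5 --
  RT 90: heading 0 -> 270
  RT 45: heading 270 -> 225
  LT 135: heading 225 -> 0
  -- iteration 4/5 --
  RT 90: heading 0 -> 270
  RT 45: heading 270 -> 225
  LT 135: heading 225 -> 0
  -- iteration 5/5 --
  RT 90: heading 0 -> 270
  RT 45: heading 270 -> 225
  LT 135: heading 225 -> 0
]
FD 5: (21,0) -> (26,0) [heading=0, draw]
PD: pen down
FD 3: (26,0) -> (29,0) [heading=0, draw]
RT 45: heading 0 -> 315
FD 5: (29,0) -> (32.536,-3.536) [heading=315, draw]
Final: pos=(32.536,-3.536), heading=315, 6 segment(s) drawn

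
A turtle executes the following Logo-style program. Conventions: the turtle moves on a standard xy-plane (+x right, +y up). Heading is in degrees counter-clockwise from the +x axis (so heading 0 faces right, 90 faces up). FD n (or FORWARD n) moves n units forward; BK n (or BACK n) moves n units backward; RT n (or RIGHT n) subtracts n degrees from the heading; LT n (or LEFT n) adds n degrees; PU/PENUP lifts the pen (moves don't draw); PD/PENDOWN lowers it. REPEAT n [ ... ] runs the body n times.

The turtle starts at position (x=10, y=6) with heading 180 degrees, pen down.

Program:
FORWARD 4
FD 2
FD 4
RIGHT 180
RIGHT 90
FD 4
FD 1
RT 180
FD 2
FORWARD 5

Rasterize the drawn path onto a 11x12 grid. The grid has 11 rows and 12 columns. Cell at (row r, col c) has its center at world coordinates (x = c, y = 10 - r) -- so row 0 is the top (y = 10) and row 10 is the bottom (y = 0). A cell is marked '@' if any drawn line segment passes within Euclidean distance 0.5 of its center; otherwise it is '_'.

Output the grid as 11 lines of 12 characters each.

Answer: ____________
____________
@___________
@___________
@@@@@@@@@@@_
@___________
@___________
@___________
@___________
@___________
____________

Derivation:
Segment 0: (10,6) -> (6,6)
Segment 1: (6,6) -> (4,6)
Segment 2: (4,6) -> (0,6)
Segment 3: (0,6) -> (0,2)
Segment 4: (0,2) -> (0,1)
Segment 5: (0,1) -> (-0,3)
Segment 6: (-0,3) -> (-0,8)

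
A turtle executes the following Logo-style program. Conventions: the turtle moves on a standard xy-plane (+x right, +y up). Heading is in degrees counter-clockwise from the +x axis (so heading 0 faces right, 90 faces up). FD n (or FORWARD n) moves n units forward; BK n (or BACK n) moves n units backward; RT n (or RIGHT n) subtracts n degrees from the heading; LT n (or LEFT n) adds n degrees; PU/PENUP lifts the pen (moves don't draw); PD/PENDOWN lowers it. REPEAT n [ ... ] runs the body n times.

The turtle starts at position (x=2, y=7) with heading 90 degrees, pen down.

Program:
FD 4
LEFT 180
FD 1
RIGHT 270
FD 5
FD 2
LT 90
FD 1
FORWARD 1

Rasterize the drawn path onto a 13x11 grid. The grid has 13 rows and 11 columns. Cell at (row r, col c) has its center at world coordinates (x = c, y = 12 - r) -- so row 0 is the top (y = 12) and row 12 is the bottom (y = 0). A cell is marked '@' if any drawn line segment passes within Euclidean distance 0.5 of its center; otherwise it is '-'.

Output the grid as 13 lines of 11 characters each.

Answer: ---------@-
--@------@-
--@@@@@@@@-
--@--------
--@--------
--@--------
-----------
-----------
-----------
-----------
-----------
-----------
-----------

Derivation:
Segment 0: (2,7) -> (2,11)
Segment 1: (2,11) -> (2,10)
Segment 2: (2,10) -> (7,10)
Segment 3: (7,10) -> (9,10)
Segment 4: (9,10) -> (9,11)
Segment 5: (9,11) -> (9,12)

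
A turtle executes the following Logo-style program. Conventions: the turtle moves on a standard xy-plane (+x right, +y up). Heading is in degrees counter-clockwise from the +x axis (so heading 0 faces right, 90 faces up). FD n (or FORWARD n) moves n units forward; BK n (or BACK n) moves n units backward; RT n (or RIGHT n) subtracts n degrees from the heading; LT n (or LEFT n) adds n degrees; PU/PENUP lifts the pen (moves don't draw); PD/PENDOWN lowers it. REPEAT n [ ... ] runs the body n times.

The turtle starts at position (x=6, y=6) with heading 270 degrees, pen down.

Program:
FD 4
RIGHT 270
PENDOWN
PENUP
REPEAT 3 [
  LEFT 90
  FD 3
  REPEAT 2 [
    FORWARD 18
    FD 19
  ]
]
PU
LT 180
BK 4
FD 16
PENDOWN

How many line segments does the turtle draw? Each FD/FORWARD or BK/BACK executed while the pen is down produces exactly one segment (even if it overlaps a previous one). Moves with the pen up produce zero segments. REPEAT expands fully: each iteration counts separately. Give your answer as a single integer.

Answer: 1

Derivation:
Executing turtle program step by step:
Start: pos=(6,6), heading=270, pen down
FD 4: (6,6) -> (6,2) [heading=270, draw]
RT 270: heading 270 -> 0
PD: pen down
PU: pen up
REPEAT 3 [
  -- iteration 1/3 --
  LT 90: heading 0 -> 90
  FD 3: (6,2) -> (6,5) [heading=90, move]
  REPEAT 2 [
    -- iteration 1/2 --
    FD 18: (6,5) -> (6,23) [heading=90, move]
    FD 19: (6,23) -> (6,42) [heading=90, move]
    -- iteration 2/2 --
    FD 18: (6,42) -> (6,60) [heading=90, move]
    FD 19: (6,60) -> (6,79) [heading=90, move]
  ]
  -- iteration 2/3 --
  LT 90: heading 90 -> 180
  FD 3: (6,79) -> (3,79) [heading=180, move]
  REPEAT 2 [
    -- iteration 1/2 --
    FD 18: (3,79) -> (-15,79) [heading=180, move]
    FD 19: (-15,79) -> (-34,79) [heading=180, move]
    -- iteration 2/2 --
    FD 18: (-34,79) -> (-52,79) [heading=180, move]
    FD 19: (-52,79) -> (-71,79) [heading=180, move]
  ]
  -- iteration 3/3 --
  LT 90: heading 180 -> 270
  FD 3: (-71,79) -> (-71,76) [heading=270, move]
  REPEAT 2 [
    -- iteration 1/2 --
    FD 18: (-71,76) -> (-71,58) [heading=270, move]
    FD 19: (-71,58) -> (-71,39) [heading=270, move]
    -- iteration 2/2 --
    FD 18: (-71,39) -> (-71,21) [heading=270, move]
    FD 19: (-71,21) -> (-71,2) [heading=270, move]
  ]
]
PU: pen up
LT 180: heading 270 -> 90
BK 4: (-71,2) -> (-71,-2) [heading=90, move]
FD 16: (-71,-2) -> (-71,14) [heading=90, move]
PD: pen down
Final: pos=(-71,14), heading=90, 1 segment(s) drawn
Segments drawn: 1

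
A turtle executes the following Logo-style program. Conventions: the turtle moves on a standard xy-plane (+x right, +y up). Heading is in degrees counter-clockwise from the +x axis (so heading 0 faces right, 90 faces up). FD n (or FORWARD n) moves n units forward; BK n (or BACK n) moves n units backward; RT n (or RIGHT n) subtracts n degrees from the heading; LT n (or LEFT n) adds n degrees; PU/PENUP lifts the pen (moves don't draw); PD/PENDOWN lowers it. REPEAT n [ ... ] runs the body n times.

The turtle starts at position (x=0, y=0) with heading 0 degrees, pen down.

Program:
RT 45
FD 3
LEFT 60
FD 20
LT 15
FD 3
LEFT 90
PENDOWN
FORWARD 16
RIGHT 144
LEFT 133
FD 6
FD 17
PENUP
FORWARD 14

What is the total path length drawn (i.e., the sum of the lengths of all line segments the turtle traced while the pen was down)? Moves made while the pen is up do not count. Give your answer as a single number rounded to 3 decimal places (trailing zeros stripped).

Answer: 65

Derivation:
Executing turtle program step by step:
Start: pos=(0,0), heading=0, pen down
RT 45: heading 0 -> 315
FD 3: (0,0) -> (2.121,-2.121) [heading=315, draw]
LT 60: heading 315 -> 15
FD 20: (2.121,-2.121) -> (21.44,3.055) [heading=15, draw]
LT 15: heading 15 -> 30
FD 3: (21.44,3.055) -> (24.038,4.555) [heading=30, draw]
LT 90: heading 30 -> 120
PD: pen down
FD 16: (24.038,4.555) -> (16.038,18.411) [heading=120, draw]
RT 144: heading 120 -> 336
LT 133: heading 336 -> 109
FD 6: (16.038,18.411) -> (14.085,24.085) [heading=109, draw]
FD 17: (14.085,24.085) -> (8.55,40.158) [heading=109, draw]
PU: pen up
FD 14: (8.55,40.158) -> (3.992,53.396) [heading=109, move]
Final: pos=(3.992,53.396), heading=109, 6 segment(s) drawn

Segment lengths:
  seg 1: (0,0) -> (2.121,-2.121), length = 3
  seg 2: (2.121,-2.121) -> (21.44,3.055), length = 20
  seg 3: (21.44,3.055) -> (24.038,4.555), length = 3
  seg 4: (24.038,4.555) -> (16.038,18.411), length = 16
  seg 5: (16.038,18.411) -> (14.085,24.085), length = 6
  seg 6: (14.085,24.085) -> (8.55,40.158), length = 17
Total = 65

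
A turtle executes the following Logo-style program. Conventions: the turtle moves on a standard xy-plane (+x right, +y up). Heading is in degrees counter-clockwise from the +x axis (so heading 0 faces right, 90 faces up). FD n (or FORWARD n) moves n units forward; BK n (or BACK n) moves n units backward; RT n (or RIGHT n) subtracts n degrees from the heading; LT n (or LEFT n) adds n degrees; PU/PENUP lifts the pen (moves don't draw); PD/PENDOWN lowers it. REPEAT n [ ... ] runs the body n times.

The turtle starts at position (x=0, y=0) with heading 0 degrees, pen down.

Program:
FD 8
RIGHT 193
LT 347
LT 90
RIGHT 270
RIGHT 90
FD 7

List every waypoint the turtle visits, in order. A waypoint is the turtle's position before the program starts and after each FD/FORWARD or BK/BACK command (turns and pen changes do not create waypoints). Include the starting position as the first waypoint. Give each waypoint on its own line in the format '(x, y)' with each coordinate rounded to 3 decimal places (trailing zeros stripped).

Answer: (0, 0)
(8, 0)
(4.931, -6.292)

Derivation:
Executing turtle program step by step:
Start: pos=(0,0), heading=0, pen down
FD 8: (0,0) -> (8,0) [heading=0, draw]
RT 193: heading 0 -> 167
LT 347: heading 167 -> 154
LT 90: heading 154 -> 244
RT 270: heading 244 -> 334
RT 90: heading 334 -> 244
FD 7: (8,0) -> (4.931,-6.292) [heading=244, draw]
Final: pos=(4.931,-6.292), heading=244, 2 segment(s) drawn
Waypoints (3 total):
(0, 0)
(8, 0)
(4.931, -6.292)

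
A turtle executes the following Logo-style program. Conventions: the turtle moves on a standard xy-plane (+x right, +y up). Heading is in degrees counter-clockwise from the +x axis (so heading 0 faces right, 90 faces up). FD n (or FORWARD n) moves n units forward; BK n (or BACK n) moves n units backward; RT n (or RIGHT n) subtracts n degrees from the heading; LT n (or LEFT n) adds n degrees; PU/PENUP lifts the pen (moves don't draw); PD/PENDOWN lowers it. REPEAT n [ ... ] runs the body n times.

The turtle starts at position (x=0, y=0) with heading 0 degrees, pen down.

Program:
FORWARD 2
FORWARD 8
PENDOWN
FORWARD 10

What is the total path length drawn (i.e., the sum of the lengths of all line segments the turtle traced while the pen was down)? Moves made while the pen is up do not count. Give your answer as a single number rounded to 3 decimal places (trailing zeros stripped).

Answer: 20

Derivation:
Executing turtle program step by step:
Start: pos=(0,0), heading=0, pen down
FD 2: (0,0) -> (2,0) [heading=0, draw]
FD 8: (2,0) -> (10,0) [heading=0, draw]
PD: pen down
FD 10: (10,0) -> (20,0) [heading=0, draw]
Final: pos=(20,0), heading=0, 3 segment(s) drawn

Segment lengths:
  seg 1: (0,0) -> (2,0), length = 2
  seg 2: (2,0) -> (10,0), length = 8
  seg 3: (10,0) -> (20,0), length = 10
Total = 20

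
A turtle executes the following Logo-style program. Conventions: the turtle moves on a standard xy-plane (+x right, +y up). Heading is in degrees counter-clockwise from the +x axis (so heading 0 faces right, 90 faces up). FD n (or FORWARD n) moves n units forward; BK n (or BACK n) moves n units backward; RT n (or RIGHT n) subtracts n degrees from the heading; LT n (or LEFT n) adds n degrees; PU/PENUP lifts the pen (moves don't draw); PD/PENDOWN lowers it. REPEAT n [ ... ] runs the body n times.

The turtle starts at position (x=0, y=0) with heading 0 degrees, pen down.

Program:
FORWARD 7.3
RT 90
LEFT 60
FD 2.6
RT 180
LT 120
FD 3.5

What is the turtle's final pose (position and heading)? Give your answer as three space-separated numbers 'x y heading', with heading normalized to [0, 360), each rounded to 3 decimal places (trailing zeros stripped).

Executing turtle program step by step:
Start: pos=(0,0), heading=0, pen down
FD 7.3: (0,0) -> (7.3,0) [heading=0, draw]
RT 90: heading 0 -> 270
LT 60: heading 270 -> 330
FD 2.6: (7.3,0) -> (9.552,-1.3) [heading=330, draw]
RT 180: heading 330 -> 150
LT 120: heading 150 -> 270
FD 3.5: (9.552,-1.3) -> (9.552,-4.8) [heading=270, draw]
Final: pos=(9.552,-4.8), heading=270, 3 segment(s) drawn

Answer: 9.552 -4.8 270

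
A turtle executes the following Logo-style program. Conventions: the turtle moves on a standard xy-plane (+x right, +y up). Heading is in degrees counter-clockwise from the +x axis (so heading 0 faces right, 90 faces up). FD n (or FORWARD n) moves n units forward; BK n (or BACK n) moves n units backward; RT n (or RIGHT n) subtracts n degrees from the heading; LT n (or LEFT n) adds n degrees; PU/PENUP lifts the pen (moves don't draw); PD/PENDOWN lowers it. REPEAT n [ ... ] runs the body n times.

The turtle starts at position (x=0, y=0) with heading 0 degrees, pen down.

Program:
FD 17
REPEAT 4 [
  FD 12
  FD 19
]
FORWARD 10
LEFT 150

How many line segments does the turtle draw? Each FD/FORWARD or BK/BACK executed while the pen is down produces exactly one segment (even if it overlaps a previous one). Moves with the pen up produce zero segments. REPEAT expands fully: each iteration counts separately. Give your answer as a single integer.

Answer: 10

Derivation:
Executing turtle program step by step:
Start: pos=(0,0), heading=0, pen down
FD 17: (0,0) -> (17,0) [heading=0, draw]
REPEAT 4 [
  -- iteration 1/4 --
  FD 12: (17,0) -> (29,0) [heading=0, draw]
  FD 19: (29,0) -> (48,0) [heading=0, draw]
  -- iteration 2/4 --
  FD 12: (48,0) -> (60,0) [heading=0, draw]
  FD 19: (60,0) -> (79,0) [heading=0, draw]
  -- iteration 3/4 --
  FD 12: (79,0) -> (91,0) [heading=0, draw]
  FD 19: (91,0) -> (110,0) [heading=0, draw]
  -- iteration 4/4 --
  FD 12: (110,0) -> (122,0) [heading=0, draw]
  FD 19: (122,0) -> (141,0) [heading=0, draw]
]
FD 10: (141,0) -> (151,0) [heading=0, draw]
LT 150: heading 0 -> 150
Final: pos=(151,0), heading=150, 10 segment(s) drawn
Segments drawn: 10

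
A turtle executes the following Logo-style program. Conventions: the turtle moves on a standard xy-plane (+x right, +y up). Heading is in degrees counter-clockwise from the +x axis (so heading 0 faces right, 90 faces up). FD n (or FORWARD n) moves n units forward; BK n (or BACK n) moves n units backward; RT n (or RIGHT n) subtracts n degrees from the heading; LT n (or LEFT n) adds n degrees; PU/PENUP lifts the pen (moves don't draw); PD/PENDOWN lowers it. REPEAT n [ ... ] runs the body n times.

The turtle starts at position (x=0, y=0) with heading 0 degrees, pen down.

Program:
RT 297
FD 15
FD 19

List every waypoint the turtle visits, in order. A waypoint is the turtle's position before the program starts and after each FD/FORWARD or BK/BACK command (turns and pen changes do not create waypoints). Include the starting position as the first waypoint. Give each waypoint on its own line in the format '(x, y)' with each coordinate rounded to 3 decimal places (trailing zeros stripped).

Answer: (0, 0)
(6.81, 13.365)
(15.436, 30.294)

Derivation:
Executing turtle program step by step:
Start: pos=(0,0), heading=0, pen down
RT 297: heading 0 -> 63
FD 15: (0,0) -> (6.81,13.365) [heading=63, draw]
FD 19: (6.81,13.365) -> (15.436,30.294) [heading=63, draw]
Final: pos=(15.436,30.294), heading=63, 2 segment(s) drawn
Waypoints (3 total):
(0, 0)
(6.81, 13.365)
(15.436, 30.294)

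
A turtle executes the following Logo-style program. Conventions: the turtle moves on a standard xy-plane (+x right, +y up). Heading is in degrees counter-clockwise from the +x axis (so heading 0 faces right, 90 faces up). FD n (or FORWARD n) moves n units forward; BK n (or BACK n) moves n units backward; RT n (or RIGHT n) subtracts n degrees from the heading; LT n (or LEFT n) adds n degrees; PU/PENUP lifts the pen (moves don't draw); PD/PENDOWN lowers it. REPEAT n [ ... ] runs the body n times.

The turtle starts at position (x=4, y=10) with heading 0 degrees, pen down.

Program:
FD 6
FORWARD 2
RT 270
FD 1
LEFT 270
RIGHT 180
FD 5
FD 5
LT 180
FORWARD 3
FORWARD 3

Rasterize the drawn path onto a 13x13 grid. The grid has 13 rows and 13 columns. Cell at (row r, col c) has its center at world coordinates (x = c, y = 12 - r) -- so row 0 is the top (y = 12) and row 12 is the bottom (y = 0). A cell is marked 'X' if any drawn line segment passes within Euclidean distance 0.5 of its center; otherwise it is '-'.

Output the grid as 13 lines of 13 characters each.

Answer: -------------
--XXXXXXXXXXX
----XXXXXXXXX
-------------
-------------
-------------
-------------
-------------
-------------
-------------
-------------
-------------
-------------

Derivation:
Segment 0: (4,10) -> (10,10)
Segment 1: (10,10) -> (12,10)
Segment 2: (12,10) -> (12,11)
Segment 3: (12,11) -> (7,11)
Segment 4: (7,11) -> (2,11)
Segment 5: (2,11) -> (5,11)
Segment 6: (5,11) -> (8,11)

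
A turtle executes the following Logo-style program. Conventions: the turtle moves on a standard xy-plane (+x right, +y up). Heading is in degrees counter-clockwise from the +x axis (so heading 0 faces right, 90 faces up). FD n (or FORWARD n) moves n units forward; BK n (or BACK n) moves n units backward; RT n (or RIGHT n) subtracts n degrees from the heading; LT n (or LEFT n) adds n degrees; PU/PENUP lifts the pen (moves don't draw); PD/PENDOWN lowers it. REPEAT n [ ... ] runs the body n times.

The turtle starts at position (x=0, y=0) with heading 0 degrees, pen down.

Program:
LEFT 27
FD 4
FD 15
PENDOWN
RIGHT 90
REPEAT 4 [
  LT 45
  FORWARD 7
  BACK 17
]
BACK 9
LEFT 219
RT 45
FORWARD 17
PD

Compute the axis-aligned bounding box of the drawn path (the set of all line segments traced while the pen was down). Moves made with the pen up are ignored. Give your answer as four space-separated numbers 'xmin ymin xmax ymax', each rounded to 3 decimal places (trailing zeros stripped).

Answer: -7.76 -35.134 23.587 14.894

Derivation:
Executing turtle program step by step:
Start: pos=(0,0), heading=0, pen down
LT 27: heading 0 -> 27
FD 4: (0,0) -> (3.564,1.816) [heading=27, draw]
FD 15: (3.564,1.816) -> (16.929,8.626) [heading=27, draw]
PD: pen down
RT 90: heading 27 -> 297
REPEAT 4 [
  -- iteration 1/4 --
  LT 45: heading 297 -> 342
  FD 7: (16.929,8.626) -> (23.587,6.463) [heading=342, draw]
  BK 17: (23.587,6.463) -> (7.419,11.716) [heading=342, draw]
  -- iteration 2/4 --
  LT 45: heading 342 -> 27
  FD 7: (7.419,11.716) -> (13.656,14.894) [heading=27, draw]
  BK 17: (13.656,14.894) -> (-1.492,7.176) [heading=27, draw]
  -- iteration 3/4 --
  LT 45: heading 27 -> 72
  FD 7: (-1.492,7.176) -> (0.672,13.833) [heading=72, draw]
  BK 17: (0.672,13.833) -> (-4.582,-2.334) [heading=72, draw]
  -- iteration 4/4 --
  LT 45: heading 72 -> 117
  FD 7: (-4.582,-2.334) -> (-7.76,3.903) [heading=117, draw]
  BK 17: (-7.76,3.903) -> (-0.042,-11.245) [heading=117, draw]
]
BK 9: (-0.042,-11.245) -> (4.044,-19.264) [heading=117, draw]
LT 219: heading 117 -> 336
RT 45: heading 336 -> 291
FD 17: (4.044,-19.264) -> (10.136,-35.134) [heading=291, draw]
PD: pen down
Final: pos=(10.136,-35.134), heading=291, 12 segment(s) drawn

Segment endpoints: x in {-7.76, -4.582, -1.492, -0.042, 0, 0.672, 3.564, 4.044, 7.419, 10.136, 13.656, 16.929, 23.587}, y in {-35.134, -19.264, -11.245, -2.334, 0, 1.816, 3.903, 6.463, 7.176, 8.626, 11.716, 13.833, 14.894}
xmin=-7.76, ymin=-35.134, xmax=23.587, ymax=14.894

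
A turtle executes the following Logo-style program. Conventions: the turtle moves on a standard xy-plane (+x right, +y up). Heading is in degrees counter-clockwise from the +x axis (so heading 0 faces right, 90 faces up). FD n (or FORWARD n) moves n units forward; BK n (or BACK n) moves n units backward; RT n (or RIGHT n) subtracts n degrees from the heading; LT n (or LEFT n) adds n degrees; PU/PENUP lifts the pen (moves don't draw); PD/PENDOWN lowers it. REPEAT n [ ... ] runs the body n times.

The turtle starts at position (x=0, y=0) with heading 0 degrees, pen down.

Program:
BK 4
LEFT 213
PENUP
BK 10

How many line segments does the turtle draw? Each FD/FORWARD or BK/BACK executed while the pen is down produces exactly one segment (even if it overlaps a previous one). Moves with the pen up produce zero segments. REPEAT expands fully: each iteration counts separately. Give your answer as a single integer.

Executing turtle program step by step:
Start: pos=(0,0), heading=0, pen down
BK 4: (0,0) -> (-4,0) [heading=0, draw]
LT 213: heading 0 -> 213
PU: pen up
BK 10: (-4,0) -> (4.387,5.446) [heading=213, move]
Final: pos=(4.387,5.446), heading=213, 1 segment(s) drawn
Segments drawn: 1

Answer: 1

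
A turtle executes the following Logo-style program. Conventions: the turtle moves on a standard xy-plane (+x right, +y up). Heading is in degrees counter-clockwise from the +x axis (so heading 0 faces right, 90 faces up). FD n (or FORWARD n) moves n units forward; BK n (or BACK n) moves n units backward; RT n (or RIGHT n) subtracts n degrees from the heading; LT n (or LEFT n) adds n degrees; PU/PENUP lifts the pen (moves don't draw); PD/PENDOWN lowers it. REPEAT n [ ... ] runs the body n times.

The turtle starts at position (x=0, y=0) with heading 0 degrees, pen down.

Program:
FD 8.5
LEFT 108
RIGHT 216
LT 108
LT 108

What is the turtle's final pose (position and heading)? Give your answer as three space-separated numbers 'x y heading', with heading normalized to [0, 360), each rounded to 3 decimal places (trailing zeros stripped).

Executing turtle program step by step:
Start: pos=(0,0), heading=0, pen down
FD 8.5: (0,0) -> (8.5,0) [heading=0, draw]
LT 108: heading 0 -> 108
RT 216: heading 108 -> 252
LT 108: heading 252 -> 0
LT 108: heading 0 -> 108
Final: pos=(8.5,0), heading=108, 1 segment(s) drawn

Answer: 8.5 0 108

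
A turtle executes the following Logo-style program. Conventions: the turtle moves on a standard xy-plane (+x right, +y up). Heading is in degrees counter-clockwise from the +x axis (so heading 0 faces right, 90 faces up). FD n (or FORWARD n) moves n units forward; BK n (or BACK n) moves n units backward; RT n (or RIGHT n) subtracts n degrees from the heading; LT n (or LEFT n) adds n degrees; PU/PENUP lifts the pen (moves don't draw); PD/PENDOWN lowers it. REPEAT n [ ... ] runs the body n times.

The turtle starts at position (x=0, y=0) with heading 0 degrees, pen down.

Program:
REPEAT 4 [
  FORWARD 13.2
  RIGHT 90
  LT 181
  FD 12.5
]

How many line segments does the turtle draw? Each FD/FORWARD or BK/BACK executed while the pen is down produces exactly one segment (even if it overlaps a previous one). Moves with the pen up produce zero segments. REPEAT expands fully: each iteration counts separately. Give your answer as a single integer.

Answer: 8

Derivation:
Executing turtle program step by step:
Start: pos=(0,0), heading=0, pen down
REPEAT 4 [
  -- iteration 1/4 --
  FD 13.2: (0,0) -> (13.2,0) [heading=0, draw]
  RT 90: heading 0 -> 270
  LT 181: heading 270 -> 91
  FD 12.5: (13.2,0) -> (12.982,12.498) [heading=91, draw]
  -- iteration 2/4 --
  FD 13.2: (12.982,12.498) -> (12.751,25.696) [heading=91, draw]
  RT 90: heading 91 -> 1
  LT 181: heading 1 -> 182
  FD 12.5: (12.751,25.696) -> (0.259,25.26) [heading=182, draw]
  -- iteration 3/4 --
  FD 13.2: (0.259,25.26) -> (-12.933,24.799) [heading=182, draw]
  RT 90: heading 182 -> 92
  LT 181: heading 92 -> 273
  FD 12.5: (-12.933,24.799) -> (-12.279,12.316) [heading=273, draw]
  -- iteration 4/4 --
  FD 13.2: (-12.279,12.316) -> (-11.588,-0.866) [heading=273, draw]
  RT 90: heading 273 -> 183
  LT 181: heading 183 -> 4
  FD 12.5: (-11.588,-0.866) -> (0.882,0.006) [heading=4, draw]
]
Final: pos=(0.882,0.006), heading=4, 8 segment(s) drawn
Segments drawn: 8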